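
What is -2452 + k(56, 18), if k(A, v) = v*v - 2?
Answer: -2130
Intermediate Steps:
k(A, v) = -2 + v**2 (k(A, v) = v**2 - 2 = -2 + v**2)
-2452 + k(56, 18) = -2452 + (-2 + 18**2) = -2452 + (-2 + 324) = -2452 + 322 = -2130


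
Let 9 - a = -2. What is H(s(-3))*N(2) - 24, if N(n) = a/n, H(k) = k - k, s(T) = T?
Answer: -24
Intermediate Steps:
a = 11 (a = 9 - 1*(-2) = 9 + 2 = 11)
H(k) = 0
N(n) = 11/n
H(s(-3))*N(2) - 24 = 0*(11/2) - 24 = 0 - 24 = -24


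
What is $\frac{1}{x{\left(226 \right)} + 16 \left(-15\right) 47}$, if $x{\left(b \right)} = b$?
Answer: $- \frac{1}{11054} \approx -9.0465 \cdot 10^{-5}$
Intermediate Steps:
$\frac{1}{x{\left(226 \right)} + 16 \left(-15\right) 47} = \frac{1}{226 + 16 \left(-15\right) 47} = \frac{1}{226 - 11280} = \frac{1}{-11054} = - \frac{1}{11054}$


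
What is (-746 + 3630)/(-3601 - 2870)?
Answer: -2884/6471 ≈ -0.44568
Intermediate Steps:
(-746 + 3630)/(-3601 - 2870) = 2884/(-6471) = 2884*(-1/6471) = -2884/6471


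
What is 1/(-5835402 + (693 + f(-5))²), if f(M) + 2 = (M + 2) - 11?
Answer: -1/5377073 ≈ -1.8597e-7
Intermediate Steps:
f(M) = -11 + M (f(M) = -2 + ((M + 2) - 11) = -2 + ((2 + M) - 11) = -2 + (-9 + M) = -11 + M)
1/(-5835402 + (693 + f(-5))²) = 1/(-5835402 + (693 + (-11 - 5))²) = 1/(-5835402 + (693 - 16)²) = 1/(-5835402 + 677²) = 1/(-5835402 + 458329) = 1/(-5377073) = -1/5377073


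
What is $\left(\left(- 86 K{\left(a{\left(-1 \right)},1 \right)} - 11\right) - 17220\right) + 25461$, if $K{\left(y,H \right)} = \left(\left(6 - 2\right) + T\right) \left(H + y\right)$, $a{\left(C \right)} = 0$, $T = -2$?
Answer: $8058$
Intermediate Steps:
$K{\left(y,H \right)} = 2 H + 2 y$ ($K{\left(y,H \right)} = \left(\left(6 - 2\right) - 2\right) \left(H + y\right) = \left(4 - 2\right) \left(H + y\right) = 2 \left(H + y\right) = 2 H + 2 y$)
$\left(\left(- 86 K{\left(a{\left(-1 \right)},1 \right)} - 11\right) - 17220\right) + 25461 = \left(\left(- 86 \left(2 \cdot 1 + 2 \cdot 0\right) - 11\right) - 17220\right) + 25461 = \left(\left(- 86 \left(2 + 0\right) - 11\right) - 17220\right) + 25461 = \left(\left(\left(-86\right) 2 - 11\right) - 17220\right) + 25461 = \left(\left(-172 - 11\right) - 17220\right) + 25461 = \left(-183 - 17220\right) + 25461 = -17403 + 25461 = 8058$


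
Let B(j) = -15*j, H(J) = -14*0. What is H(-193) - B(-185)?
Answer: -2775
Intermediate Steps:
H(J) = 0
H(-193) - B(-185) = 0 - (-15)*(-185) = 0 - 1*2775 = 0 - 2775 = -2775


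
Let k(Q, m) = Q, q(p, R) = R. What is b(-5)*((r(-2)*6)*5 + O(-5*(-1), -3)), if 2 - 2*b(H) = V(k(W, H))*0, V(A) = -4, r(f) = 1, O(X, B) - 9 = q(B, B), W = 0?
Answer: 36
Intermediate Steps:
O(X, B) = 9 + B
b(H) = 1 (b(H) = 1 - (-2)*0 = 1 - 1/2*0 = 1 + 0 = 1)
b(-5)*((r(-2)*6)*5 + O(-5*(-1), -3)) = 1*((1*6)*5 + (9 - 3)) = 1*(6*5 + 6) = 1*(30 + 6) = 1*36 = 36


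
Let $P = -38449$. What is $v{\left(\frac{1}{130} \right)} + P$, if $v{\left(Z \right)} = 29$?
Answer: $-38420$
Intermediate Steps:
$v{\left(\frac{1}{130} \right)} + P = 29 - 38449 = -38420$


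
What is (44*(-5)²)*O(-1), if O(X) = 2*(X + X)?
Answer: -4400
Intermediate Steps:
O(X) = 4*X (O(X) = 2*(2*X) = 4*X)
(44*(-5)²)*O(-1) = (44*(-5)²)*(4*(-1)) = (44*25)*(-4) = 1100*(-4) = -4400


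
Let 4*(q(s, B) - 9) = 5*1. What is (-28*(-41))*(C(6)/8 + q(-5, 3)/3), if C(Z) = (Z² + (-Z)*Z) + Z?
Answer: 14350/3 ≈ 4783.3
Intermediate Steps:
q(s, B) = 41/4 (q(s, B) = 9 + (5*1)/4 = 9 + (¼)*5 = 9 + 5/4 = 41/4)
C(Z) = Z (C(Z) = (Z² - Z²) + Z = 0 + Z = Z)
(-28*(-41))*(C(6)/8 + q(-5, 3)/3) = (-28*(-41))*(6/8 + (41/4)/3) = 1148*(6*(⅛) + (41/4)*(⅓)) = 1148*(¾ + 41/12) = 1148*(25/6) = 14350/3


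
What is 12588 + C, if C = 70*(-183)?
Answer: -222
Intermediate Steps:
C = -12810
12588 + C = 12588 - 12810 = -222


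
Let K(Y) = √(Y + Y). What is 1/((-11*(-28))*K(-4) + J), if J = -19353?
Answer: -19353/375297521 - 616*I*√2/375297521 ≈ -5.1567e-5 - 2.3212e-6*I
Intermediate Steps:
K(Y) = √2*√Y (K(Y) = √(2*Y) = √2*√Y)
1/((-11*(-28))*K(-4) + J) = 1/((-11*(-28))*(√2*√(-4)) - 19353) = 1/(308*(√2*(2*I)) - 19353) = 1/(308*(2*I*√2) - 19353) = 1/(616*I*√2 - 19353) = 1/(-19353 + 616*I*√2)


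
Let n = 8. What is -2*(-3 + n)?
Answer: -10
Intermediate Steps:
-2*(-3 + n) = -2*(-3 + 8) = -2*5 = -10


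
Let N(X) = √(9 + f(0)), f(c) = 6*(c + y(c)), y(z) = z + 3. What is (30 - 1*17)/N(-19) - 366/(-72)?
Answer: 61/12 + 13*√3/9 ≈ 7.5852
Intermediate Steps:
y(z) = 3 + z
f(c) = 18 + 12*c (f(c) = 6*(c + (3 + c)) = 6*(3 + 2*c) = 18 + 12*c)
N(X) = 3*√3 (N(X) = √(9 + (18 + 12*0)) = √(9 + (18 + 0)) = √(9 + 18) = √27 = 3*√3)
(30 - 1*17)/N(-19) - 366/(-72) = (30 - 1*17)/((3*√3)) - 366/(-72) = (30 - 17)*(√3/9) - 366*(-1/72) = 13*(√3/9) + 61/12 = 13*√3/9 + 61/12 = 61/12 + 13*√3/9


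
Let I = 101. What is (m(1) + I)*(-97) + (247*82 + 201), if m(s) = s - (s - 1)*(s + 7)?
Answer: 10561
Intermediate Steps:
m(s) = s - (-1 + s)*(7 + s)
(m(1) + I)*(-97) + (247*82 + 201) = ((7 - 1*1**2 - 5*1) + 101)*(-97) + (247*82 + 201) = ((7 - 1*1 - 5) + 101)*(-97) + (20254 + 201) = ((7 - 1 - 5) + 101)*(-97) + 20455 = (1 + 101)*(-97) + 20455 = 102*(-97) + 20455 = -9894 + 20455 = 10561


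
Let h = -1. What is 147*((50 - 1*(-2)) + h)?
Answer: 7497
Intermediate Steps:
147*((50 - 1*(-2)) + h) = 147*((50 - 1*(-2)) - 1) = 147*((50 + 2) - 1) = 147*(52 - 1) = 147*51 = 7497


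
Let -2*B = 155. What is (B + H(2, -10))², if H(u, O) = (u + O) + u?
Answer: 27889/4 ≈ 6972.3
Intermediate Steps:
B = -155/2 (B = -½*155 = -155/2 ≈ -77.500)
H(u, O) = O + 2*u (H(u, O) = (O + u) + u = O + 2*u)
(B + H(2, -10))² = (-155/2 + (-10 + 2*2))² = (-155/2 + (-10 + 4))² = (-155/2 - 6)² = (-167/2)² = 27889/4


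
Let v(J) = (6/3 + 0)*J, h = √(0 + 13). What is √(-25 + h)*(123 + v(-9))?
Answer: 105*√(-25 + √13) ≈ 485.67*I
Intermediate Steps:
h = √13 ≈ 3.6056
v(J) = 2*J (v(J) = (6*(⅓) + 0)*J = (2 + 0)*J = 2*J)
√(-25 + h)*(123 + v(-9)) = √(-25 + √13)*(123 + 2*(-9)) = √(-25 + √13)*(123 - 18) = √(-25 + √13)*105 = 105*√(-25 + √13)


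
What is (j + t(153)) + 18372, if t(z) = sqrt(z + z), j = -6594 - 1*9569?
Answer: 2209 + 3*sqrt(34) ≈ 2226.5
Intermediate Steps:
j = -16163 (j = -6594 - 9569 = -16163)
t(z) = sqrt(2)*sqrt(z) (t(z) = sqrt(2*z) = sqrt(2)*sqrt(z))
(j + t(153)) + 18372 = (-16163 + sqrt(2)*sqrt(153)) + 18372 = (-16163 + sqrt(2)*(3*sqrt(17))) + 18372 = (-16163 + 3*sqrt(34)) + 18372 = 2209 + 3*sqrt(34)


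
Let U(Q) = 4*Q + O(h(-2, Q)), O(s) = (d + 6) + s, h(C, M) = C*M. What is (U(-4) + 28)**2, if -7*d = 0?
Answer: 676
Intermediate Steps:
d = 0 (d = -1/7*0 = 0)
O(s) = 6 + s (O(s) = (0 + 6) + s = 6 + s)
U(Q) = 6 + 2*Q (U(Q) = 4*Q + (6 - 2*Q) = 6 + 2*Q)
(U(-4) + 28)**2 = ((6 + 2*(-4)) + 28)**2 = ((6 - 8) + 28)**2 = (-2 + 28)**2 = 26**2 = 676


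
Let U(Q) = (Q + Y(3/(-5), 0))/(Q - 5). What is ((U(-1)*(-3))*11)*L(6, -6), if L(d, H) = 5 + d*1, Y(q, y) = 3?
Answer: 121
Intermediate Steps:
L(d, H) = 5 + d
U(Q) = (3 + Q)/(-5 + Q) (U(Q) = (Q + 3)/(Q - 5) = (3 + Q)/(-5 + Q))
((U(-1)*(-3))*11)*L(6, -6) = ((((3 - 1)/(-5 - 1))*(-3))*11)*(5 + 6) = (((2/(-6))*(-3))*11)*11 = ((-⅙*2*(-3))*11)*11 = (-⅓*(-3)*11)*11 = (1*11)*11 = 11*11 = 121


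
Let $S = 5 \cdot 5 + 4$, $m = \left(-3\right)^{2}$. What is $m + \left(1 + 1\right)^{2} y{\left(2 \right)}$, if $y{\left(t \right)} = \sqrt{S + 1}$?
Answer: $9 + 4 \sqrt{30} \approx 30.909$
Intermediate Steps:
$m = 9$
$S = 29$ ($S = 25 + 4 = 29$)
$y{\left(t \right)} = \sqrt{30}$ ($y{\left(t \right)} = \sqrt{29 + 1} = \sqrt{30}$)
$m + \left(1 + 1\right)^{2} y{\left(2 \right)} = 9 + \left(1 + 1\right)^{2} \sqrt{30} = 9 + 2^{2} \sqrt{30} = 9 + 4 \sqrt{30}$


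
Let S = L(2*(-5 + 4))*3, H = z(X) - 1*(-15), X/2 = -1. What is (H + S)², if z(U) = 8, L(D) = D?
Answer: 289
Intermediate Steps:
X = -2 (X = 2*(-1) = -2)
H = 23 (H = 8 - 1*(-15) = 8 + 15 = 23)
S = -6 (S = (2*(-5 + 4))*3 = (2*(-1))*3 = -2*3 = -6)
(H + S)² = (23 - 6)² = 17² = 289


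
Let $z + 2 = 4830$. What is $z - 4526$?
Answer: $302$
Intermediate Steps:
$z = 4828$ ($z = -2 + 4830 = 4828$)
$z - 4526 = 4828 - 4526 = 302$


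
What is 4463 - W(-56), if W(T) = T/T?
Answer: 4462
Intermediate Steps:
W(T) = 1
4463 - W(-56) = 4463 - 1*1 = 4463 - 1 = 4462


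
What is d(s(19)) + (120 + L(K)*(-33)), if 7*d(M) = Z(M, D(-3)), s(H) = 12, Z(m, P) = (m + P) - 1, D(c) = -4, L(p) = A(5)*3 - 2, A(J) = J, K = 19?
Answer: -308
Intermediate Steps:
L(p) = 13 (L(p) = 5*3 - 2 = 15 - 2 = 13)
Z(m, P) = -1 + P + m (Z(m, P) = (P + m) - 1 = -1 + P + m)
d(M) = -5/7 + M/7 (d(M) = (-1 - 4 + M)/7 = (-5 + M)/7 = -5/7 + M/7)
d(s(19)) + (120 + L(K)*(-33)) = (-5/7 + (⅐)*12) + (120 + 13*(-33)) = (-5/7 + 12/7) + (120 - 429) = 1 - 309 = -308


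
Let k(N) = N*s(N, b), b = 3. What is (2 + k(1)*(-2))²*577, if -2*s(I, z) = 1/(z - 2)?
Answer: 5193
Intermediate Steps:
s(I, z) = -1/(2*(-2 + z)) (s(I, z) = -1/(2*(z - 2)) = -1/(2*(-2 + z)))
k(N) = -N/2 (k(N) = N*(-1/(-4 + 2*3)) = N*(-1/(-4 + 6)) = N*(-1/2) = N*(-1*½) = N*(-½) = -N/2)
(2 + k(1)*(-2))²*577 = (2 - ½*1*(-2))²*577 = (2 - ½*(-2))²*577 = (2 + 1)²*577 = 3²*577 = 9*577 = 5193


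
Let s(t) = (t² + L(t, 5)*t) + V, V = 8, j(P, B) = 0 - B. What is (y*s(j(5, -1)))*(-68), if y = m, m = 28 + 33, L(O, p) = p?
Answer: -58072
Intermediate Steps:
j(P, B) = -B
s(t) = 8 + t² + 5*t (s(t) = (t² + 5*t) + 8 = 8 + t² + 5*t)
m = 61
y = 61
(y*s(j(5, -1)))*(-68) = (61*(8 + (-1*(-1))² + 5*(-1*(-1))))*(-68) = (61*(8 + 1² + 5*1))*(-68) = (61*(8 + 1 + 5))*(-68) = (61*14)*(-68) = 854*(-68) = -58072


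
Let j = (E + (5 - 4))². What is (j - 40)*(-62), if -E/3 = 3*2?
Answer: -15438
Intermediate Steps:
E = -18 (E = -9*2 = -3*6 = -18)
j = 289 (j = (-18 + (5 - 4))² = (-18 + 1)² = (-17)² = 289)
(j - 40)*(-62) = (289 - 40)*(-62) = 249*(-62) = -15438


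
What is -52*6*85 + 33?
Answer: -26487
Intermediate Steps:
-52*6*85 + 33 = -312*85 + 33 = -26520 + 33 = -26487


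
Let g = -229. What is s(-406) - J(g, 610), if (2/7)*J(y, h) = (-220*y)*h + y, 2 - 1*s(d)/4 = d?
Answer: -215117733/2 ≈ -1.0756e+8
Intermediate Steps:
s(d) = 8 - 4*d
J(y, h) = 7*y/2 - 770*h*y (J(y, h) = 7*((-220*y)*h + y)/2 = 7*(-220*h*y + y)/2 = 7*(y - 220*h*y)/2 = 7*y/2 - 770*h*y)
s(-406) - J(g, 610) = (8 - 4*(-406)) - 7*(-229)*(1 - 220*610)/2 = (8 + 1624) - 7*(-229)*(1 - 134200)/2 = 1632 - 7*(-229)*(-134199)/2 = 1632 - 1*215120997/2 = 1632 - 215120997/2 = -215117733/2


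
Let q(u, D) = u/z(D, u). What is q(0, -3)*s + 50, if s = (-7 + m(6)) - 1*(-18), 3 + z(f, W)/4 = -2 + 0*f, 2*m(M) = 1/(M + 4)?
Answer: 50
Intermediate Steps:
m(M) = 1/(2*(4 + M)) (m(M) = 1/(2*(M + 4)) = 1/(2*(4 + M)))
z(f, W) = -20 (z(f, W) = -12 + 4*(-2 + 0*f) = -12 + 4*(-2 + 0) = -12 + 4*(-2) = -12 - 8 = -20)
q(u, D) = -u/20 (q(u, D) = u/(-20) = u*(-1/20) = -u/20)
s = 221/20 (s = (-7 + 1/(2*(4 + 6))) - 1*(-18) = (-7 + (½)/10) + 18 = (-7 + (½)*(⅒)) + 18 = (-7 + 1/20) + 18 = -139/20 + 18 = 221/20 ≈ 11.050)
q(0, -3)*s + 50 = -1/20*0*(221/20) + 50 = 0*(221/20) + 50 = 0 + 50 = 50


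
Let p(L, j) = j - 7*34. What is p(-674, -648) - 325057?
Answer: -325943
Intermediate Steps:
p(L, j) = -238 + j (p(L, j) = j - 238 = -238 + j)
p(-674, -648) - 325057 = (-238 - 648) - 325057 = -886 - 325057 = -325943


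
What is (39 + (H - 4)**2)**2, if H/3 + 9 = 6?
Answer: 43264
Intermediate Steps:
H = -9 (H = -27 + 3*6 = -27 + 18 = -9)
(39 + (H - 4)**2)**2 = (39 + (-9 - 4)**2)**2 = (39 + (-13)**2)**2 = (39 + 169)**2 = 208**2 = 43264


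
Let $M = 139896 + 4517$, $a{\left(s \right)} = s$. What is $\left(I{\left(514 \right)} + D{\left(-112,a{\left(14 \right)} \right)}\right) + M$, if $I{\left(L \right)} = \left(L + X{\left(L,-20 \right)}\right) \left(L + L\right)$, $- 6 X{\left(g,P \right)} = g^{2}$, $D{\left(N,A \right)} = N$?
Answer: $- \frac{133778665}{3} \approx -4.4593 \cdot 10^{7}$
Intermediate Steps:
$X{\left(g,P \right)} = - \frac{g^{2}}{6}$
$M = 144413$
$I{\left(L \right)} = 2 L \left(L - \frac{L^{2}}{6}\right)$ ($I{\left(L \right)} = \left(L - \frac{L^{2}}{6}\right) \left(L + L\right) = \left(L - \frac{L^{2}}{6}\right) 2 L = 2 L \left(L - \frac{L^{2}}{6}\right)$)
$\left(I{\left(514 \right)} + D{\left(-112,a{\left(14 \right)} \right)}\right) + M = \left(\frac{514^{2} \left(6 - 514\right)}{3} - 112\right) + 144413 = \left(\frac{1}{3} \cdot 264196 \left(6 - 514\right) - 112\right) + 144413 = \left(\frac{1}{3} \cdot 264196 \left(-508\right) - 112\right) + 144413 = \left(- \frac{134211568}{3} - 112\right) + 144413 = - \frac{134211904}{3} + 144413 = - \frac{133778665}{3}$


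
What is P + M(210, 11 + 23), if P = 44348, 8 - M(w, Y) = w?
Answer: 44146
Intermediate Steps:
M(w, Y) = 8 - w
P + M(210, 11 + 23) = 44348 + (8 - 1*210) = 44348 + (8 - 210) = 44348 - 202 = 44146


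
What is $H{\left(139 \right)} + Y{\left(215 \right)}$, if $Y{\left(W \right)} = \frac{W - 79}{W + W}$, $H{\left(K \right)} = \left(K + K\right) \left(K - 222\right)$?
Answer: $- \frac{4960842}{215} \approx -23074.0$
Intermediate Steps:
$H{\left(K \right)} = 2 K \left(-222 + K\right)$
$Y{\left(W \right)} = \frac{-79 + W}{2 W}$
$H{\left(139 \right)} + Y{\left(215 \right)} = 2 \cdot 139 \left(-222 + 139\right) + \frac{-79 + 215}{2 \cdot 215} = 2 \cdot 139 \left(-83\right) + \frac{1}{2} \cdot \frac{1}{215} \cdot 136 = -23074 + \frac{68}{215} = - \frac{4960842}{215}$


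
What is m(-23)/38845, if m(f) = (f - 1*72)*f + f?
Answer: 2162/38845 ≈ 0.055657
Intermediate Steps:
m(f) = f + f*(-72 + f) (m(f) = (f - 72)*f + f = (-72 + f)*f + f = f*(-72 + f) + f = f + f*(-72 + f))
m(-23)/38845 = -23*(-71 - 23)/38845 = -23*(-94)*(1/38845) = 2162*(1/38845) = 2162/38845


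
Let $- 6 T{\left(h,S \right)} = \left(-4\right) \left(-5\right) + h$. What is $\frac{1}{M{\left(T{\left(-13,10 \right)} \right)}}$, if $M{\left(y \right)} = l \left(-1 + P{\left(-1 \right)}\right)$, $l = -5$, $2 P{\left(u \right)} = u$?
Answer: $\frac{2}{15} \approx 0.13333$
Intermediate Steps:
$P{\left(u \right)} = \frac{u}{2}$
$T{\left(h,S \right)} = - \frac{10}{3} - \frac{h}{6}$ ($T{\left(h,S \right)} = - \frac{\left(-4\right) \left(-5\right) + h}{6} = - \frac{20 + h}{6} = - \frac{10}{3} - \frac{h}{6}$)
$M{\left(y \right)} = \frac{15}{2}$ ($M{\left(y \right)} = - 5 \left(-1 + \frac{1}{2} \left(-1\right)\right) = - 5 \left(-1 - \frac{1}{2}\right) = \left(-5\right) \left(- \frac{3}{2}\right) = \frac{15}{2}$)
$\frac{1}{M{\left(T{\left(-13,10 \right)} \right)}} = \frac{1}{\frac{15}{2}} = \frac{2}{15}$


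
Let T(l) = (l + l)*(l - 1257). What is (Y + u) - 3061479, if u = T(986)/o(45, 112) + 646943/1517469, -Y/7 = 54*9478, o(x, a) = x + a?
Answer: -1583733739274356/238242633 ≈ -6.6476e+6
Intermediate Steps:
o(x, a) = a + x
Y = -3582684 (Y = -378*9478 = -7*511812 = -3582684)
T(l) = 2*l*(-1257 + l) (T(l) = (2*l)*(-1257 + l) = 2*l*(-1257 + l))
u = -810852073177/238242633 (u = (2*986*(-1257 + 986))/(112 + 45) + 646943/1517469 = (2*986*(-271))/157 + 646943*(1/1517469) = -534412*1/157 + 646943/1517469 = -534412/157 + 646943/1517469 = -810852073177/238242633 ≈ -3403.5)
(Y + u) - 3061479 = (-3582684 - 810852073177/238242633) - 3061479 = -854358921440149/238242633 - 3061479 = -1583733739274356/238242633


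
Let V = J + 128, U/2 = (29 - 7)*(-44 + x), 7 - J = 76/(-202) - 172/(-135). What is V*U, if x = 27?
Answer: -1367705284/13635 ≈ -1.0031e+5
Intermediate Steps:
J = 83203/13635 (J = 7 - (76/(-202) - 172/(-135)) = 7 - (76*(-1/202) - 172*(-1/135)) = 7 - (-38/101 + 172/135) = 7 - 1*12242/13635 = 7 - 12242/13635 = 83203/13635 ≈ 6.1022)
U = -748 (U = 2*((29 - 7)*(-44 + 27)) = 2*(22*(-17)) = 2*(-374) = -748)
V = 1828483/13635 (V = 83203/13635 + 128 = 1828483/13635 ≈ 134.10)
V*U = (1828483/13635)*(-748) = -1367705284/13635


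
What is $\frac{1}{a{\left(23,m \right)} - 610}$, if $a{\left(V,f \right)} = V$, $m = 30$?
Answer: $- \frac{1}{587} \approx -0.0017036$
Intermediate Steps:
$\frac{1}{a{\left(23,m \right)} - 610} = \frac{1}{23 - 610} = \frac{1}{-587} = - \frac{1}{587}$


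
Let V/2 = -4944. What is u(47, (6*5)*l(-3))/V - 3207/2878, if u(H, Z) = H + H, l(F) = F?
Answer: -7995337/7114416 ≈ -1.1238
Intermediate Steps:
V = -9888 (V = 2*(-4944) = -9888)
u(H, Z) = 2*H
u(47, (6*5)*l(-3))/V - 3207/2878 = (2*47)/(-9888) - 3207/2878 = 94*(-1/9888) - 3207*1/2878 = -47/4944 - 3207/2878 = -7995337/7114416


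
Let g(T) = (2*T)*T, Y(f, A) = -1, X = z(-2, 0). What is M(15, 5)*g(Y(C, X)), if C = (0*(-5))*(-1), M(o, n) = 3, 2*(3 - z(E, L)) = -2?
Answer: 6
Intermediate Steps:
z(E, L) = 4 (z(E, L) = 3 - ½*(-2) = 3 + 1 = 4)
X = 4
C = 0 (C = 0*(-1) = 0)
g(T) = 2*T²
M(15, 5)*g(Y(C, X)) = 3*(2*(-1)²) = 3*(2*1) = 3*2 = 6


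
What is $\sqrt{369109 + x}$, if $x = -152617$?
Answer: $2 \sqrt{54123} \approx 465.29$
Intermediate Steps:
$\sqrt{369109 + x} = \sqrt{369109 - 152617} = \sqrt{216492} = 2 \sqrt{54123}$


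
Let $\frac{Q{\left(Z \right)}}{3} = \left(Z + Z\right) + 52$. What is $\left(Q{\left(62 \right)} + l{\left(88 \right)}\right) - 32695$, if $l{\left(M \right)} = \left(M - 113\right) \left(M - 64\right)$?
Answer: $-32767$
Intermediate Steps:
$Q{\left(Z \right)} = 156 + 6 Z$ ($Q{\left(Z \right)} = 3 \left(\left(Z + Z\right) + 52\right) = 3 \left(2 Z + 52\right) = 3 \left(52 + 2 Z\right) = 156 + 6 Z$)
$l{\left(M \right)} = \left(-113 + M\right) \left(-64 + M\right)$
$\left(Q{\left(62 \right)} + l{\left(88 \right)}\right) - 32695 = \left(\left(156 + 6 \cdot 62\right) + \left(7232 + 88^{2} - 15576\right)\right) - 32695 = \left(\left(156 + 372\right) + \left(7232 + 7744 - 15576\right)\right) - 32695 = \left(528 - 600\right) - 32695 = -72 - 32695 = -32767$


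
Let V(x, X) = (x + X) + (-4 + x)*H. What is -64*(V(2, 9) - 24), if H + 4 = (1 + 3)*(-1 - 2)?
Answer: -1216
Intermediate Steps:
H = -16 (H = -4 + (1 + 3)*(-1 - 2) = -4 + 4*(-3) = -4 - 12 = -16)
V(x, X) = 64 + X - 15*x (V(x, X) = (x + X) + (-4 + x)*(-16) = (X + x) + (64 - 16*x) = 64 + X - 15*x)
-64*(V(2, 9) - 24) = -64*((64 + 9 - 15*2) - 24) = -64*((64 + 9 - 30) - 24) = -64*(43 - 24) = -64*19 = -1216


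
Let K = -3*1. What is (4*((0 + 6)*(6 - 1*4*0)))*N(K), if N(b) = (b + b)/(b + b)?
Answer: 144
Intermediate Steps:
K = -3
N(b) = 1 (N(b) = (2*b)/((2*b)) = (2*b)*(1/(2*b)) = 1)
(4*((0 + 6)*(6 - 1*4*0)))*N(K) = (4*((0 + 6)*(6 - 1*4*0)))*1 = (4*(6*(6 - 4*0)))*1 = (4*(6*(6 + 0)))*1 = (4*(6*6))*1 = (4*36)*1 = 144*1 = 144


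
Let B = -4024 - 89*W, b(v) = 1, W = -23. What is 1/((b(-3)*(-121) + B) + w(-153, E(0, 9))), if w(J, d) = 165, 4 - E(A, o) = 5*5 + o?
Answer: -1/1933 ≈ -0.00051733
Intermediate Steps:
E(A, o) = -21 - o (E(A, o) = 4 - (5*5 + o) = 4 - (25 + o) = 4 + (-25 - o) = -21 - o)
B = -1977 (B = -4024 - 89*(-23) = -4024 - 1*(-2047) = -4024 + 2047 = -1977)
1/((b(-3)*(-121) + B) + w(-153, E(0, 9))) = 1/((1*(-121) - 1977) + 165) = 1/((-121 - 1977) + 165) = 1/(-2098 + 165) = 1/(-1933) = -1/1933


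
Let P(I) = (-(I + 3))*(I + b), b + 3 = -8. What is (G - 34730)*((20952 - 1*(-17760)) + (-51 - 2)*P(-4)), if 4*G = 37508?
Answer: -1001620971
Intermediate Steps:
b = -11 (b = -3 - 8 = -11)
G = 9377 (G = (¼)*37508 = 9377)
P(I) = (-11 + I)*(-3 - I) (P(I) = (-(I + 3))*(I - 11) = (-(3 + I))*(-11 + I) = (-3 - I)*(-11 + I) = (-11 + I)*(-3 - I))
(G - 34730)*((20952 - 1*(-17760)) + (-51 - 2)*P(-4)) = (9377 - 34730)*((20952 - 1*(-17760)) + (-51 - 2)*(33 - 1*(-4)² + 8*(-4))) = -25353*((20952 + 17760) - 53*(33 - 1*16 - 32)) = -25353*(38712 - 53*(33 - 16 - 32)) = -25353*(38712 - 53*(-15)) = -25353*(38712 + 795) = -25353*39507 = -1001620971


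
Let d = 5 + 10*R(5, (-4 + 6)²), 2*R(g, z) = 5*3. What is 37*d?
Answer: 2960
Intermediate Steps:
R(g, z) = 15/2 (R(g, z) = (5*3)/2 = (½)*15 = 15/2)
d = 80 (d = 5 + 10*(15/2) = 5 + 75 = 80)
37*d = 37*80 = 2960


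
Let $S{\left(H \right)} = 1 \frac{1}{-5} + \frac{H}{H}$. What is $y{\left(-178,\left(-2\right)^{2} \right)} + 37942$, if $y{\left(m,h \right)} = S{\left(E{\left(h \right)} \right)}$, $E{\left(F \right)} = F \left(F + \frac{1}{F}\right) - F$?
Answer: $\frac{189714}{5} \approx 37943.0$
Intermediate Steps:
$E{\left(F \right)} = - F + F \left(F + \frac{1}{F}\right)$
$S{\left(H \right)} = \frac{4}{5}$ ($S{\left(H \right)} = 1 \left(- \frac{1}{5}\right) + 1 = - \frac{1}{5} + 1 = \frac{4}{5}$)
$y{\left(m,h \right)} = \frac{4}{5}$
$y{\left(-178,\left(-2\right)^{2} \right)} + 37942 = \frac{4}{5} + 37942 = \frac{189714}{5}$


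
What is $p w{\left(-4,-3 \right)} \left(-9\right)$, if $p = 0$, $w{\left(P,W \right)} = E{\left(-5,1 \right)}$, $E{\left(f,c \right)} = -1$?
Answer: $0$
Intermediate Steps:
$w{\left(P,W \right)} = -1$
$p w{\left(-4,-3 \right)} \left(-9\right) = 0 \left(-1\right) \left(-9\right) = 0 \left(-9\right) = 0$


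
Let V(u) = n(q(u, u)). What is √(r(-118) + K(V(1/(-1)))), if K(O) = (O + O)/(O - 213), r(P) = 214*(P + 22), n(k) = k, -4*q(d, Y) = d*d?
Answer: I*√14947997590/853 ≈ 143.33*I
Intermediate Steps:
q(d, Y) = -d²/4 (q(d, Y) = -d*d/4 = -d²/4)
V(u) = -u²/4
r(P) = 4708 + 214*P (r(P) = 214*(22 + P) = 4708 + 214*P)
K(O) = 2*O/(-213 + O) (K(O) = (2*O)/(-213 + O) = 2*O/(-213 + O))
√(r(-118) + K(V(1/(-1)))) = √((4708 + 214*(-118)) + 2*(-(1/(-1))²/4)/(-213 - (1/(-1))²/4)) = √((4708 - 25252) + 2*(-¼*(-1)²)/(-213 - ¼*(-1)²)) = √(-20544 + 2*(-¼*1)/(-213 - ¼*1)) = √(-20544 + 2*(-¼)/(-213 - ¼)) = √(-20544 + 2*(-¼)/(-853/4)) = √(-20544 + 2*(-¼)*(-4/853)) = √(-20544 + 2/853) = √(-17524030/853) = I*√14947997590/853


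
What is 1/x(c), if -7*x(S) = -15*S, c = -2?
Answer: -7/30 ≈ -0.23333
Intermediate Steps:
x(S) = 15*S/7 (x(S) = -(-15)*S/7 = 15*S/7)
1/x(c) = 1/((15/7)*(-2)) = 1/(-30/7) = -7/30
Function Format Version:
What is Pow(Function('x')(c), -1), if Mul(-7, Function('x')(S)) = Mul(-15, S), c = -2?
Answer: Rational(-7, 30) ≈ -0.23333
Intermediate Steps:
Function('x')(S) = Mul(Rational(15, 7), S) (Function('x')(S) = Mul(Rational(-1, 7), Mul(-15, S)) = Mul(Rational(15, 7), S))
Pow(Function('x')(c), -1) = Pow(Mul(Rational(15, 7), -2), -1) = Pow(Rational(-30, 7), -1) = Rational(-7, 30)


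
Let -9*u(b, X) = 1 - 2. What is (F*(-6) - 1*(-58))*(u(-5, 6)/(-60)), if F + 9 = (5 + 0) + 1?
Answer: -19/135 ≈ -0.14074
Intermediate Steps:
F = -3 (F = -9 + ((5 + 0) + 1) = -9 + (5 + 1) = -9 + 6 = -3)
u(b, X) = ⅑ (u(b, X) = -(1 - 2)/9 = -⅑*(-1) = ⅑)
(F*(-6) - 1*(-58))*(u(-5, 6)/(-60)) = (-3*(-6) - 1*(-58))*((⅑)/(-60)) = (18 + 58)*((⅑)*(-1/60)) = 76*(-1/540) = -19/135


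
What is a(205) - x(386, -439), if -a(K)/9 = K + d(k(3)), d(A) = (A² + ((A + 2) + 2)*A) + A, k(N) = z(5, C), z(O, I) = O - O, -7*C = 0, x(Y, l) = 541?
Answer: -2386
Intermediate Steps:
C = 0 (C = -⅐*0 = 0)
z(O, I) = 0
k(N) = 0
d(A) = A + A² + A*(4 + A) (d(A) = (A² + ((2 + A) + 2)*A) + A = (A² + (4 + A)*A) + A = (A² + A*(4 + A)) + A = A + A² + A*(4 + A))
a(K) = -9*K (a(K) = -9*(K + 0*(5 + 2*0)) = -9*(K + 0*(5 + 0)) = -9*(K + 0*5) = -9*(K + 0) = -9*K)
a(205) - x(386, -439) = -9*205 - 1*541 = -1845 - 541 = -2386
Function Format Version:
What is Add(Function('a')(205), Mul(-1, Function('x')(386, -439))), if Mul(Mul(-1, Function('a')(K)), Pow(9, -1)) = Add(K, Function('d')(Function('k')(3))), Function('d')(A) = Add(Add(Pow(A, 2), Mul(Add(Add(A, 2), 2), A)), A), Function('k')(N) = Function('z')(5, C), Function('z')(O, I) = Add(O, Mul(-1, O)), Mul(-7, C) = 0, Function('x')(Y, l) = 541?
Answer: -2386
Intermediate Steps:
C = 0 (C = Mul(Rational(-1, 7), 0) = 0)
Function('z')(O, I) = 0
Function('k')(N) = 0
Function('d')(A) = Add(A, Pow(A, 2), Mul(A, Add(4, A))) (Function('d')(A) = Add(Add(Pow(A, 2), Mul(Add(Add(2, A), 2), A)), A) = Add(Add(Pow(A, 2), Mul(Add(4, A), A)), A) = Add(Add(Pow(A, 2), Mul(A, Add(4, A))), A) = Add(A, Pow(A, 2), Mul(A, Add(4, A))))
Function('a')(K) = Mul(-9, K) (Function('a')(K) = Mul(-9, Add(K, Mul(0, Add(5, Mul(2, 0))))) = Mul(-9, Add(K, Mul(0, Add(5, 0)))) = Mul(-9, Add(K, Mul(0, 5))) = Mul(-9, Add(K, 0)) = Mul(-9, K))
Add(Function('a')(205), Mul(-1, Function('x')(386, -439))) = Add(Mul(-9, 205), Mul(-1, 541)) = Add(-1845, -541) = -2386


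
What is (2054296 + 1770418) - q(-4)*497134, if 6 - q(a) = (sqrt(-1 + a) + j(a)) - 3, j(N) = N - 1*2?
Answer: -3632296 + 497134*I*sqrt(5) ≈ -3.6323e+6 + 1.1116e+6*I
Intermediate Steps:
j(N) = -2 + N (j(N) = N - 2 = -2 + N)
q(a) = 11 - a - sqrt(-1 + a) (q(a) = 6 - ((sqrt(-1 + a) + (-2 + a)) - 3) = 6 - ((-2 + a + sqrt(-1 + a)) - 3) = 6 - (-5 + a + sqrt(-1 + a)) = 6 + (5 - a - sqrt(-1 + a)) = 11 - a - sqrt(-1 + a))
(2054296 + 1770418) - q(-4)*497134 = (2054296 + 1770418) - (11 - 1*(-4) - sqrt(-1 - 4))*497134 = 3824714 - (11 + 4 - sqrt(-5))*497134 = 3824714 - (11 + 4 - I*sqrt(5))*497134 = 3824714 - (15 - I*sqrt(5))*497134 = 3824714 - (7457010 - 497134*I*sqrt(5)) = 3824714 + (-7457010 + 497134*I*sqrt(5)) = -3632296 + 497134*I*sqrt(5)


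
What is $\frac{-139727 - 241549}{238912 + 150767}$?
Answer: $- \frac{127092}{129893} \approx -0.97844$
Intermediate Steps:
$\frac{-139727 - 241549}{238912 + 150767} = - \frac{381276}{389679} = \left(-381276\right) \frac{1}{389679} = - \frac{127092}{129893}$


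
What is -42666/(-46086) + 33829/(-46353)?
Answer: 69775634/356037393 ≈ 0.19598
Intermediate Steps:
-42666/(-46086) + 33829/(-46353) = -42666*(-1/46086) + 33829*(-1/46353) = 7111/7681 - 33829/46353 = 69775634/356037393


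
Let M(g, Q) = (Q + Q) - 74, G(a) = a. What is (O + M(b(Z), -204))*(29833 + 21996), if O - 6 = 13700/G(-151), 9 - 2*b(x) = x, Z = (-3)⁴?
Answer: -4435318504/151 ≈ -2.9373e+7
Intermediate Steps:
Z = 81
b(x) = 9/2 - x/2
O = -12794/151 (O = 6 + 13700/(-151) = 6 + 13700*(-1/151) = 6 - 13700/151 = -12794/151 ≈ -84.729)
M(g, Q) = -74 + 2*Q (M(g, Q) = 2*Q - 74 = -74 + 2*Q)
(O + M(b(Z), -204))*(29833 + 21996) = (-12794/151 + (-74 + 2*(-204)))*(29833 + 21996) = (-12794/151 + (-74 - 408))*51829 = (-12794/151 - 482)*51829 = -85576/151*51829 = -4435318504/151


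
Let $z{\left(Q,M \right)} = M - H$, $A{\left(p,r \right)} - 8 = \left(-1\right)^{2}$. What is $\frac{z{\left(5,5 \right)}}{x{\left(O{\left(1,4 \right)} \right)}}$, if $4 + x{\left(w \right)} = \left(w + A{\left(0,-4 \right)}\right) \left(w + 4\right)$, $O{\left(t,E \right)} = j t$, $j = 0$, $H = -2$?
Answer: $\frac{7}{32} \approx 0.21875$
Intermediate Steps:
$A{\left(p,r \right)} = 9$ ($A{\left(p,r \right)} = 8 + \left(-1\right)^{2} = 8 + 1 = 9$)
$z{\left(Q,M \right)} = 2 + M$ ($z{\left(Q,M \right)} = M - -2 = M + 2 = 2 + M$)
$O{\left(t,E \right)} = 0$ ($O{\left(t,E \right)} = 0 t = 0$)
$x{\left(w \right)} = -4 + \left(4 + w\right) \left(9 + w\right)$ ($x{\left(w \right)} = -4 + \left(w + 9\right) \left(w + 4\right) = -4 + \left(9 + w\right) \left(4 + w\right) = -4 + \left(4 + w\right) \left(9 + w\right)$)
$\frac{z{\left(5,5 \right)}}{x{\left(O{\left(1,4 \right)} \right)}} = \frac{2 + 5}{32 + 0^{2} + 13 \cdot 0} = \frac{1}{32 + 0 + 0} \cdot 7 = \frac{1}{32} \cdot 7 = \frac{7}{32}$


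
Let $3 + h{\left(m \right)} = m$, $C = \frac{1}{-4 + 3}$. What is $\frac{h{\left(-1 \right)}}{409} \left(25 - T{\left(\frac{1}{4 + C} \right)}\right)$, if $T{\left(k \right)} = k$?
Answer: $- \frac{296}{1227} \approx -0.24124$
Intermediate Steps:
$C = -1$ ($C = \frac{1}{-1} = -1$)
$h{\left(m \right)} = -3 + m$
$\frac{h{\left(-1 \right)}}{409} \left(25 - T{\left(\frac{1}{4 + C} \right)}\right) = \frac{-3 - 1}{409} \left(25 - \frac{1}{4 - 1}\right) = \left(-4\right) \frac{1}{409} \left(25 - \frac{1}{3}\right) = - \frac{4 \left(25 - \frac{1}{3}\right)}{409} = \left(- \frac{4}{409}\right) \frac{74}{3} = - \frac{296}{1227}$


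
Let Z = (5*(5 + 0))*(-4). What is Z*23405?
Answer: -2340500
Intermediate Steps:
Z = -100 (Z = (5*5)*(-4) = 25*(-4) = -100)
Z*23405 = -100*23405 = -2340500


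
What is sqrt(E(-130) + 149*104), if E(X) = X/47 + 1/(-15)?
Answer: sqrt(7700491515)/705 ≈ 124.47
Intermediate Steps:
E(X) = -1/15 + X/47 (E(X) = X*(1/47) + 1*(-1/15) = X/47 - 1/15 = -1/15 + X/47)
sqrt(E(-130) + 149*104) = sqrt((-1/15 + (1/47)*(-130)) + 149*104) = sqrt((-1/15 - 130/47) + 15496) = sqrt(-1997/705 + 15496) = sqrt(10922683/705) = sqrt(7700491515)/705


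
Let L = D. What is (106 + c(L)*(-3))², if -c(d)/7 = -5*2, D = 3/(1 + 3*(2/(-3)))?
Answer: 10816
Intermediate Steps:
D = -3 (D = 3/(1 + 3*(2*(-⅓))) = 3/(1 + 3*(-⅔)) = 3/(1 - 2) = 3/(-1) = 3*(-1) = -3)
L = -3
c(d) = 70 (c(d) = -(-35)*2 = -7*(-10) = 70)
(106 + c(L)*(-3))² = (106 + 70*(-3))² = (106 - 210)² = (-104)² = 10816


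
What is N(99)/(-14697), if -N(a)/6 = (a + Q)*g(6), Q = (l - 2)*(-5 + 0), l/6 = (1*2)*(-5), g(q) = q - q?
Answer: 0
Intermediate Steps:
g(q) = 0
l = -60 (l = 6*((1*2)*(-5)) = 6*(2*(-5)) = 6*(-10) = -60)
Q = 310 (Q = (-60 - 2)*(-5 + 0) = -62*(-5) = 310)
N(a) = 0 (N(a) = -6*(a + 310)*0 = -6*(310 + a)*0 = -6*0 = 0)
N(99)/(-14697) = 0/(-14697) = 0*(-1/14697) = 0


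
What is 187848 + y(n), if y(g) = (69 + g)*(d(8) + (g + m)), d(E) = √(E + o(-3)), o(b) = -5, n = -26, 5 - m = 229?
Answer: 177098 + 43*√3 ≈ 1.7717e+5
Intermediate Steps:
m = -224 (m = 5 - 1*229 = 5 - 229 = -224)
d(E) = √(-5 + E) (d(E) = √(E - 5) = √(-5 + E))
y(g) = (69 + g)*(-224 + g + √3) (y(g) = (69 + g)*(√(-5 + 8) + (g - 224)) = (69 + g)*(√3 + (-224 + g)) = (69 + g)*(-224 + g + √3))
187848 + y(n) = 187848 + (-15456 + (-26)² - 155*(-26) + 69*√3 - 26*√3) = 187848 + (-15456 + 676 + 4030 + 69*√3 - 26*√3) = 187848 + (-10750 + 43*√3) = 177098 + 43*√3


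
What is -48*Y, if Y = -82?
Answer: 3936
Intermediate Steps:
-48*Y = -48*(-82) = 3936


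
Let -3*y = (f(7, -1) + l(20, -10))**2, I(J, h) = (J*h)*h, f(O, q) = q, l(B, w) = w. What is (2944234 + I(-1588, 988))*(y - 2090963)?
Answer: 3235142725099460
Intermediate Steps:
I(J, h) = J*h**2
y = -121/3 (y = -(-1 - 10)**2/3 = -1/3*(-11)**2 = -1/3*121 = -121/3 ≈ -40.333)
(2944234 + I(-1588, 988))*(y - 2090963) = (2944234 - 1588*988**2)*(-121/3 - 2090963) = (2944234 - 1588*976144)*(-6273010/3) = (2944234 - 1550116672)*(-6273010/3) = -1547172438*(-6273010/3) = 3235142725099460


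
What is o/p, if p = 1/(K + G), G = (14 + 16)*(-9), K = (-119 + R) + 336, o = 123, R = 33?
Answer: -2460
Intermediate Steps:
K = 250 (K = (-119 + 33) + 336 = -86 + 336 = 250)
G = -270 (G = 30*(-9) = -270)
p = -1/20 (p = 1/(250 - 270) = 1/(-20) = -1/20 ≈ -0.050000)
o/p = 123/(-1/20) = 123*(-20) = -2460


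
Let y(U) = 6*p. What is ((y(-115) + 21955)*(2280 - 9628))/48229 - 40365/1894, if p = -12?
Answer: -306494925481/91345726 ≈ -3355.3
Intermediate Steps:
y(U) = -72 (y(U) = 6*(-12) = -72)
((y(-115) + 21955)*(2280 - 9628))/48229 - 40365/1894 = ((-72 + 21955)*(2280 - 9628))/48229 - 40365/1894 = (21883*(-7348))*(1/48229) - 40365*1/1894 = -160796284*1/48229 - 40365/1894 = -160796284/48229 - 40365/1894 = -306494925481/91345726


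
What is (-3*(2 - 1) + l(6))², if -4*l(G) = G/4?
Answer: 729/64 ≈ 11.391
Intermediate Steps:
l(G) = -G/16 (l(G) = -G/(4*4) = -G/16)
(-3*(2 - 1) + l(6))² = (-3*(2 - 1) - 1/16*6)² = (-3*1 - 3/8)² = (-3 - 3/8)² = (-27/8)² = 729/64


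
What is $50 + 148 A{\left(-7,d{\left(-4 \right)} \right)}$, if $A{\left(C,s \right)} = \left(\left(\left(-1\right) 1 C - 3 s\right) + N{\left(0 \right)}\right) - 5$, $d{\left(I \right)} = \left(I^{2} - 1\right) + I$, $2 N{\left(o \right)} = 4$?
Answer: $-4242$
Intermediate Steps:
$N{\left(o \right)} = 2$ ($N{\left(o \right)} = \frac{1}{2} \cdot 4 = 2$)
$d{\left(I \right)} = -1 + I + I^{2}$ ($d{\left(I \right)} = \left(-1 + I^{2}\right) + I = -1 + I + I^{2}$)
$A{\left(C,s \right)} = -3 - C - 3 s$ ($A{\left(C,s \right)} = \left(\left(\left(-1\right) 1 C - 3 s\right) + 2\right) - 5 = \left(\left(- C - 3 s\right) + 2\right) - 5 = \left(2 - C - 3 s\right) - 5 = -3 - C - 3 s$)
$50 + 148 A{\left(-7,d{\left(-4 \right)} \right)} = 50 + 148 \left(-3 - -7 - 3 \left(-1 - 4 + \left(-4\right)^{2}\right)\right) = 50 + 148 \left(-3 + 7 - 3 \left(-1 - 4 + 16\right)\right) = 50 + 148 \left(-3 + 7 - 33\right) = 50 + 148 \left(-29\right) = 50 - 4292 = -4242$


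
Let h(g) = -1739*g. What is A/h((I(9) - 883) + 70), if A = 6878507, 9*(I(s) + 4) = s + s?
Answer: 6878507/1417285 ≈ 4.8533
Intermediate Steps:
I(s) = -4 + 2*s/9 (I(s) = -4 + (s + s)/9 = -4 + (2*s)/9 = -4 + 2*s/9)
A/h((I(9) - 883) + 70) = 6878507/((-1739*(((-4 + (2/9)*9) - 883) + 70))) = 6878507/((-1739*(((-4 + 2) - 883) + 70))) = 6878507/((-1739*((-2 - 883) + 70))) = 6878507/((-1739*(-885 + 70))) = 6878507/((-1739*(-815))) = 6878507/1417285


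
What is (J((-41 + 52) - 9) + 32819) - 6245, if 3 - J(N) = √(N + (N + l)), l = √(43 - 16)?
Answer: 26577 - √(4 + 3*√3) ≈ 26574.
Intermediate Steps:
l = 3*√3 (l = √27 = 3*√3 ≈ 5.1962)
J(N) = 3 - √(2*N + 3*√3) (J(N) = 3 - √(N + (N + 3*√3)) = 3 - √(2*N + 3*√3))
(J((-41 + 52) - 9) + 32819) - 6245 = ((3 - √(2*((-41 + 52) - 9) + 3*√3)) + 32819) - 6245 = ((3 - √(2*(11 - 9) + 3*√3)) + 32819) - 6245 = ((3 - √(2*2 + 3*√3)) + 32819) - 6245 = ((3 - √(4 + 3*√3)) + 32819) - 6245 = (32822 - √(4 + 3*√3)) - 6245 = 26577 - √(4 + 3*√3)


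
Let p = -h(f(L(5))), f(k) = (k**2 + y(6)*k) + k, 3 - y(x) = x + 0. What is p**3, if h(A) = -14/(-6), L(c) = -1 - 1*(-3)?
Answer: -343/27 ≈ -12.704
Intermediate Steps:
L(c) = 2 (L(c) = -1 + 3 = 2)
y(x) = 3 - x (y(x) = 3 - (x + 0) = 3 - x)
f(k) = k**2 - 2*k (f(k) = (k**2 + (3 - 1*6)*k) + k = (k**2 + (3 - 6)*k) + k = (k**2 - 3*k) + k = k**2 - 2*k)
h(A) = 7/3 (h(A) = -14*(-1/6) = 7/3)
p = -7/3 (p = -1*7/3 = -7/3 ≈ -2.3333)
p**3 = (-7/3)**3 = -343/27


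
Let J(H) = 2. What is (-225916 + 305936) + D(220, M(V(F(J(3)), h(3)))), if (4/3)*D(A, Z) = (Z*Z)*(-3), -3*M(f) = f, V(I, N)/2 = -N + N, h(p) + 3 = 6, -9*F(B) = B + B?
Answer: 80020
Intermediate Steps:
F(B) = -2*B/9 (F(B) = -(B + B)/9 = -2*B/9)
h(p) = 3 (h(p) = -3 + 6 = 3)
V(I, N) = 0 (V(I, N) = 2*(-N + N) = 2*0 = 0)
M(f) = -f/3
D(A, Z) = -9*Z²/4 (D(A, Z) = 3*((Z*Z)*(-3))/4 = 3*(Z²*(-3))/4 = 3*(-3*Z²)/4 = -9*Z²/4)
(-225916 + 305936) + D(220, M(V(F(J(3)), h(3)))) = (-225916 + 305936) - 9*(-⅓*0)²/4 = 80020 - 9/4*0² = 80020 - 9/4*0 = 80020 + 0 = 80020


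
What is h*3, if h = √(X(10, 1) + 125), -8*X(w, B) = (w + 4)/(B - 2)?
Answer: 39*√3/2 ≈ 33.775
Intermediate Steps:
X(w, B) = -(4 + w)/(8*(-2 + B)) (X(w, B) = -(w + 4)/(8*(B - 2)) = -(4 + w)/(8*(-2 + B)))
h = 13*√3/2 (h = √((-4 - 1*10)/(8*(-2 + 1)) + 125) = √((⅛)*(-4 - 10)/(-1) + 125) = √((⅛)*(-1)*(-14) + 125) = √(7/4 + 125) = √(507/4) = 13*√3/2 ≈ 11.258)
h*3 = (13*√3/2)*3 = 39*√3/2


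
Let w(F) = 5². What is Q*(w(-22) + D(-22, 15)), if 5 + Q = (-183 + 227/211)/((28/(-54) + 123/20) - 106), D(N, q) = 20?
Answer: -1640317725/11435989 ≈ -143.43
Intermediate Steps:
w(F) = 25
Q = -36451505/11435989 (Q = -5 + (-183 + 227/211)/((28/(-54) + 123/20) - 106) = -5 + (-183 + 227*(1/211))/((28*(-1/54) + 123*(1/20)) - 106) = -5 + (-183 + 227/211)/((-14/27 + 123/20) - 106) = -5 - 38386/(211*(3041/540 - 106)) = -5 - 38386/(211*(-54199/540)) = -5 - 38386/211*(-540/54199) = -5 + 20728440/11435989 = -36451505/11435989 ≈ -3.1874)
Q*(w(-22) + D(-22, 15)) = -36451505*(25 + 20)/11435989 = -36451505/11435989*45 = -1640317725/11435989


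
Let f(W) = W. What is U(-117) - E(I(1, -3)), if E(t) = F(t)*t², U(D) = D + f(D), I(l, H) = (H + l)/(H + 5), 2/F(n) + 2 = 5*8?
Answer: -4447/19 ≈ -234.05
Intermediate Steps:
F(n) = 1/19 (F(n) = 2/(-2 + 5*8) = 2/(-2 + 40) = 2/38 = 2*(1/38) = 1/19)
I(l, H) = (H + l)/(5 + H)
U(D) = 2*D (U(D) = D + D = 2*D)
E(t) = t²/19
U(-117) - E(I(1, -3)) = 2*(-117) - ((-3 + 1)/(5 - 3))²/19 = -234 - (-2/2)²/19 = -234 - ((½)*(-2))²/19 = -234 - (-1)²/19 = -234 - 1/19 = -4447/19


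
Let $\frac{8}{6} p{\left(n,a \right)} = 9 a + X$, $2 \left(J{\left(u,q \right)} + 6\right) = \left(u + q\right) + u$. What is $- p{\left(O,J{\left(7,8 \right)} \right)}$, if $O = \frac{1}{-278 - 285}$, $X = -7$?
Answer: $- \frac{57}{2} \approx -28.5$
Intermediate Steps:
$J{\left(u,q \right)} = -6 + u + \frac{q}{2}$ ($J{\left(u,q \right)} = -6 + \frac{\left(u + q\right) + u}{2} = -6 + \frac{\left(q + u\right) + u}{2} = -6 + \frac{q + 2 u}{2} = -6 + \left(u + \frac{q}{2}\right) = -6 + u + \frac{q}{2}$)
$O = - \frac{1}{563}$ ($O = \frac{1}{-563} = - \frac{1}{563} \approx -0.0017762$)
$p{\left(n,a \right)} = - \frac{21}{4} + \frac{27 a}{4}$ ($p{\left(n,a \right)} = \frac{3 \left(9 a - 7\right)}{4} = \frac{3 \left(-7 + 9 a\right)}{4} = - \frac{21}{4} + \frac{27 a}{4}$)
$- p{\left(O,J{\left(7,8 \right)} \right)} = - (- \frac{21}{4} + \frac{27 \left(-6 + 7 + \frac{1}{2} \cdot 8\right)}{4}) = - (- \frac{21}{4} + \frac{27 \left(-6 + 7 + 4\right)}{4}) = - (- \frac{21}{4} + \frac{27}{4} \cdot 5) = - (- \frac{21}{4} + \frac{135}{4}) = \left(-1\right) \frac{57}{2} = - \frac{57}{2}$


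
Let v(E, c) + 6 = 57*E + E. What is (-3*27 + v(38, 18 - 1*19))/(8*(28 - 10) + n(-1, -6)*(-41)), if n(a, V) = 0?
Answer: 2117/144 ≈ 14.701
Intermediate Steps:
v(E, c) = -6 + 58*E (v(E, c) = -6 + (57*E + E) = -6 + 58*E)
(-3*27 + v(38, 18 - 1*19))/(8*(28 - 10) + n(-1, -6)*(-41)) = (-3*27 + (-6 + 58*38))/(8*(28 - 10) + 0*(-41)) = (-81 + (-6 + 2204))/(8*18 + 0) = (-81 + 2198)/(144 + 0) = 2117/144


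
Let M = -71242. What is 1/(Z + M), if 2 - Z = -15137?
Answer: -1/56103 ≈ -1.7824e-5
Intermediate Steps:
Z = 15139 (Z = 2 - 1*(-15137) = 2 + 15137 = 15139)
1/(Z + M) = 1/(15139 - 71242) = 1/(-56103) = -1/56103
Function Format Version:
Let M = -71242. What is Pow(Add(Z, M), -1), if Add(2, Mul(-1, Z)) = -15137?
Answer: Rational(-1, 56103) ≈ -1.7824e-5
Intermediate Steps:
Z = 15139 (Z = Add(2, Mul(-1, -15137)) = Add(2, 15137) = 15139)
Pow(Add(Z, M), -1) = Pow(Add(15139, -71242), -1) = Pow(-56103, -1) = Rational(-1, 56103)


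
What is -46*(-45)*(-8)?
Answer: -16560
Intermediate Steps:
-46*(-45)*(-8) = -(-2070)*(-8) = -1*16560 = -16560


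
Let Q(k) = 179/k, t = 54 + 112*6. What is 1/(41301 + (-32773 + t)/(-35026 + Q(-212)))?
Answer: 7425691/306695257955 ≈ 2.4212e-5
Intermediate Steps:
t = 726 (t = 54 + 672 = 726)
1/(41301 + (-32773 + t)/(-35026 + Q(-212))) = 1/(41301 + (-32773 + 726)/(-35026 + 179/(-212))) = 1/(41301 - 32047/(-35026 + 179*(-1/212))) = 1/(41301 - 32047/(-35026 - 179/212)) = 1/(41301 - 32047/(-7425691/212)) = 1/(41301 - 32047*(-212/7425691)) = 1/(41301 + 6793964/7425691) = 1/(306695257955/7425691) = 7425691/306695257955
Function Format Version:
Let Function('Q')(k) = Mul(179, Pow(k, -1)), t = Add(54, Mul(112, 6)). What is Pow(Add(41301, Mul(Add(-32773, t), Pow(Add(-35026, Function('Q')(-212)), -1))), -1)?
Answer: Rational(7425691, 306695257955) ≈ 2.4212e-5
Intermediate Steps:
t = 726 (t = Add(54, 672) = 726)
Pow(Add(41301, Mul(Add(-32773, t), Pow(Add(-35026, Function('Q')(-212)), -1))), -1) = Pow(Add(41301, Mul(Add(-32773, 726), Pow(Add(-35026, Mul(179, Pow(-212, -1))), -1))), -1) = Pow(Add(41301, Mul(-32047, Pow(Add(-35026, Mul(179, Rational(-1, 212))), -1))), -1) = Pow(Add(41301, Mul(-32047, Pow(Add(-35026, Rational(-179, 212)), -1))), -1) = Pow(Add(41301, Mul(-32047, Pow(Rational(-7425691, 212), -1))), -1) = Pow(Add(41301, Mul(-32047, Rational(-212, 7425691))), -1) = Pow(Add(41301, Rational(6793964, 7425691)), -1) = Pow(Rational(306695257955, 7425691), -1) = Rational(7425691, 306695257955)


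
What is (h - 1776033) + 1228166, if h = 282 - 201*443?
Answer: -636628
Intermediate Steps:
h = -88761 (h = 282 - 89043 = -88761)
(h - 1776033) + 1228166 = (-88761 - 1776033) + 1228166 = -1864794 + 1228166 = -636628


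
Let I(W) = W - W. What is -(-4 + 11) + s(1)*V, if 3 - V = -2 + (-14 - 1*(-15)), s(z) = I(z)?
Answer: -7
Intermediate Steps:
I(W) = 0
s(z) = 0
V = 4 (V = 3 - (-2 + (-14 - 1*(-15))) = 3 - (-2 + (-14 + 15)) = 3 - (-2 + 1) = 3 - 1*(-1) = 3 + 1 = 4)
-(-4 + 11) + s(1)*V = -(-4 + 11) + 0*4 = -1*7 + 0 = -7 + 0 = -7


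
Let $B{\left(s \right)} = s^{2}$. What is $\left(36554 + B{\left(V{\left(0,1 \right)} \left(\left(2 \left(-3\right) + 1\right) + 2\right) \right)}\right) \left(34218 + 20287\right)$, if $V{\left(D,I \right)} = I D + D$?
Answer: $1992375770$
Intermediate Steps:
$V{\left(D,I \right)} = D + D I$ ($V{\left(D,I \right)} = D I + D = D + D I$)
$\left(36554 + B{\left(V{\left(0,1 \right)} \left(\left(2 \left(-3\right) + 1\right) + 2\right) \right)}\right) \left(34218 + 20287\right) = \left(36554 + \left(0 \left(1 + 1\right) \left(\left(2 \left(-3\right) + 1\right) + 2\right)\right)^{2}\right) \left(34218 + 20287\right) = \left(36554 + \left(0 \cdot 2 \left(\left(-6 + 1\right) + 2\right)\right)^{2}\right) 54505 = \left(36554 + \left(0 \left(-5 + 2\right)\right)^{2}\right) 54505 = \left(36554 + \left(0 \left(-3\right)\right)^{2}\right) 54505 = \left(36554 + 0^{2}\right) 54505 = \left(36554 + 0\right) 54505 = 36554 \cdot 54505 = 1992375770$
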